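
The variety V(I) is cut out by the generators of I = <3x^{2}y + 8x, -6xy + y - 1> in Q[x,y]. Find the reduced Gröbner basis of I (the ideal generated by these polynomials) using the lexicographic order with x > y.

G = {x + \tfrac{1}{90}y - \tfrac{1}{90}, y^{2} + 14y - 15}

f_1 = 3x^{2}y + 8x, LT = x^{2}y.
f_2 = -6xy + y - 1, LT = xy.

S(f_1,f_2): lcm = x^{2}y. S = \tfrac{1}{6}xy + \tfrac{5}{2}x.
  reduce S modulo (f_1, f_2):
  remainder \tfrac{5}{2}x + \tfrac{1}{36}y - \tfrac{1}{36} ≠ 0; add g_3 = \tfrac{5}{2}x + \tfrac{1}{36}y - \tfrac{1}{36} to the basis.

S(f_1,g_3): lcm = x^{2}y. S = -\tfrac{1}{90}xy^{2} + \tfrac{1}{90}xy + \tfrac{8}{3}x.
  reduce S modulo (f_1, f_2, g_3):
  remainder -\tfrac{1}{540}y^{2} - \tfrac{7}{270}y + \tfrac{1}{36} ≠ 0; add g_4 = -\tfrac{1}{540}y^{2} - \tfrac{7}{270}y + \tfrac{1}{36} to the basis.

The other S-polynomials (S(f_2,g_3), S(f_1,g_4), S(f_2,g_4), S(g_3,g_4)) all reduce to 0 modulo the current basis, so we have a Gröbner basis.
Inter-reduce: drop elements whose leading term is divisible by another's, tail-reduce, and make monic.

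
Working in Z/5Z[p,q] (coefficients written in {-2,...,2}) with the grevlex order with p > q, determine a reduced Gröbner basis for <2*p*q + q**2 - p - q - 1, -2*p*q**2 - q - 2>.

G = {q**3 + 2*q**2 + 2*p, p**2 + q**2 - q - 1, p*q - 2*q**2 + 2*p + 2*q + 2}

This is the nonlinear analogue of row-reducing a linear system.

f_1 = 2*p*q + q**2 - p - q - 1, LT = p*q.
f_2 = -2*p*q**2 - q - 2, LT = p*q**2.

S(f_1,f_2): lcm = p*q**2. S = -2*q**3 + 2*p*q + 2*q**2 - q - 1.
  leading term q**3: no divisor's leading term divides it; move -2*q**3 to the remainder.
  leading term p*q: subtract (1)·f_1 from 2*p*q + 2*q**2 - q - 1 → q**2 + p
  leading term q**2: no divisor's leading term divides it; move q**2 to the remainder.
  leading term p: no divisor's leading term divides it; move p to the remainder.
  remainder -2*q**3 + q**2 + p ≠ 0; add g_3 = -2*q**3 + q**2 + p to the basis.

S(f_1,g_3): lcm = p*q**3. S = -2*q**4 + 2*q**3 - 2*p**2 + 2*q**2.
  leading term q**4: subtract (q)·g_3 from -2*q**4 + 2*q**3 - 2*p**2 + 2*q**2 → q**3 - 2*p**2 - p*q + 2*q**2
  leading term q**3: subtract (2)·g_3 from q**3 - 2*p**2 - p*q + 2*q**2 → -2*p**2 - p*q - 2*p
  leading term p**2: no divisor's leading term divides it; move -2*p**2 to the remainder.
  leading term p*q: subtract (2)·f_1 from -p*q - 2*p → -2*q**2 + 2*q + 2
  leading term q**2: no divisor's leading term divides it; move -2*q**2 to the remainder.
  leading term q: no divisor's leading term divides it; move 2*q to the remainder.
  leading term 1: no divisor's leading term divides it; move 2 to the remainder.
  remainder -2*p**2 - 2*q**2 + 2*q + 2 ≠ 0; add g_4 = -2*p**2 - 2*q**2 + 2*q + 2 to the basis.

S(f_2,g_3): lcm = p*q**3. S = -2*p*q**2 - 2*p**2 - 2*q**2 + q.
  leading term p*q**2: subtract (-q)·f_1 from -2*p*q**2 - 2*p**2 - 2*q**2 + q → q**3 - 2*p**2 - p*q + 2*q**2
  leading term q**3: subtract (2)·g_3 from q**3 - 2*p**2 - p*q + 2*q**2 → -2*p**2 - p*q - 2*p
  leading term p**2: subtract (1)·g_4 from -2*p**2 - p*q - 2*p → -p*q + 2*q**2 - 2*p - 2*q - 2
  leading term p*q: subtract (2)·f_1 from -p*q + 2*q**2 - 2*p - 2*q - 2 → 0
  remainder 0.

S(f_1,g_4): lcm = p**2*q. S = -2*p*q**2 - q**3 + 2*p**2 + 2*p*q + q**2 + 2*p + q.
  leading term p*q**2: subtract (-q)·f_1 from -2*p*q**2 - q**3 + 2*p**2 + 2*p*q + q**2 + 2*p + q → 2*p**2 + p*q + 2*p
  leading term p**2: subtract (-1)·g_4 from 2*p**2 + p*q + 2*p → p*q - 2*q**2 + 2*p + 2*q + 2
  leading term p*q: subtract (-2)·f_1 from p*q - 2*q**2 + 2*p + 2*q + 2 → 0
  remainder 0.

S(f_2,g_4): lcm = p**2*q**2. S = -q**4 + q**3 - 2*p*q + q**2 + p.
  leading term q**4: subtract (-2*q)·g_3 from -q**4 + q**3 - 2*p*q + q**2 + p → -2*q**3 + q**2 + p
  leading term q**3: subtract (1)·g_3 from -2*q**3 + q**2 + p → 0
  remainder 0.

S(g_3,g_4): leading monomials are coprime, so the S-polynomial reduces to 0 (Buchberger's first criterion).
Every S-polynomial of the final basis reduces to 0, so we have a Gröbner basis.
Inter-reduce: drop elements whose leading term is divisible by another's, tail-reduce, and make monic.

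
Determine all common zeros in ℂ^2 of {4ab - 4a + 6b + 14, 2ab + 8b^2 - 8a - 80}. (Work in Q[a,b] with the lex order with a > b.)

Compute a lex Gröbner basis by Buchberger's algorithm.
f_1 = 4ab - 4a + 6b + 14, LT = ab.
f_2 = 2ab - 8a + 8b^2 - 80, LT = ab.

S(f_1,f_2): lcm = ab. S = 3a - 4b^2 + 3/2b + 87/2.
  reduce S modulo (f_1, f_2):
  remainder 3a - 4b^2 + 3/2b + 87/2 ≠ 0; add h_3 = 3a - 4b^2 + 3/2b + 87/2 to the basis.

S(f_1,h_3): lcm = ab. S = -a + 4/3b^3 - 1/2b^2 - 13b + 7/2.
  reduce S modulo (f_1, f_2, h_3):
  remainder 4/3b^3 - 11/6b^2 - 25/2b + 18 ≠ 0; add h_4 = 4/3b^3 - 11/6b^2 - 25/2b + 18 to the basis.

The other S-polynomials (S(f_2,h_3), S(f_1,h_4), S(f_2,h_4), S(h_3,h_4)) all reduce to 0 modulo the current basis, so we have a Gröbner basis.
Inter-reduce: drop elements whose leading term is divisible by another's, tail-reduce, and make monic.
Reduced Gröbner basis: {a - 4/3b^2 + 1/2b + 29/2, b^3 - 11/8b^2 - 75/8b + 27/2}.

Elimination: the polynomial b^3 - 11/8b^2 - 75/8b + 27/2 lies in the elimination ideal for b, so b ∈ {3, -13/16 + sqrt(1321)/16, -sqrt(1321)/16 - 13/16}. For each such b, the remaining basis elements (now univariate) give the rest of the solution.
  b = 3: the earlier basis element becomes a + 4 = 0, giving a = -4 — point (-4, 3).
  b = -13/16 + sqrt(1321)/16: the earlier basis element becomes a + sqrt(1321)/6 + 19/3 = 0, giving a = -19/3 - sqrt(1321)/6 — point (-19/3 - sqrt(1321)/6, -13/16 + sqrt(1321)/16).
  b = -sqrt(1321)/16 - 13/16: the earlier basis element becomes a - sqrt(1321)/6 + 19/3 = 0, giving a = -19/3 + sqrt(1321)/6 — point (-19/3 + sqrt(1321)/6, -sqrt(1321)/16 - 13/16).

{(-4, 3), (-19/3 - sqrt(1321)/6, -13/16 + sqrt(1321)/16), (-19/3 + sqrt(1321)/6, -sqrt(1321)/16 - 13/16)}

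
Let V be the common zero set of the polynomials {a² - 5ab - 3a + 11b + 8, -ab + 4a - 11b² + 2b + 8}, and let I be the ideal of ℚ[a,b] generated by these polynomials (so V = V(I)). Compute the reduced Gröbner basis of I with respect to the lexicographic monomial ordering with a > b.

This is the nonlinear analogue of row-reducing a linear system.

f_1 = a² - 5ab - 3a + 11b + 8, LT = a².
f_2 = -ab + 4a - 11b² + 2b + 8, LT = ab.

S(f_1,f_2): lcm = a²b. S = 4a² - 16ab² - ab + 8a + 11b² + 8b.
  reduce S modulo (f_1, f_2):
  remainder -160a + 176b³ + 474b² - 254b - 392 ≠ 0; add g_3 = -160a + 176b³ + 474b² - 254b - 392 to the basis.

S(f_1,g_3): lcm = a². S = 11/10ab³ + 237/80ab² - 527/80ab - 109/20a + 11b + 8.
  reduce S modulo (f_1, f_2, g_3):
  remainder -121/10b⁴ + 253/16b³ + 429/16b² - 209/10b - 99/5 ≠ 0; add g_4 = -121/10b⁴ + 253/16b³ + 429/16b² - 209/10b - 99/5 to the basis.

The other S-polynomials (S(f_2,g_3), S(f_1,g_4), S(f_2,g_4), S(g_3,g_4)) all reduce to 0 modulo the current basis, so we have a Gröbner basis.
Inter-reduce: drop elements whose leading term is divisible by another's, tail-reduce, and make monic.

G = {a - 11/10b³ - 237/80b² + 127/80b + 49/20, b⁴ - 115/88b³ - 195/88b² + 19/11b + 18/11}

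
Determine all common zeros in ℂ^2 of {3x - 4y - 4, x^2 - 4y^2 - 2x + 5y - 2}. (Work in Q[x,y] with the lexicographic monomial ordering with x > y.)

Compute a lex Gröbner basis by Buchberger's algorithm.
f_1 = 3x - 4y - 4, LT = x.
f_2 = x^2 - 2x - 4y^2 + 5y - 2, LT = x^2.

S(f_1,f_2): lcm = x^2. S = -4/3xy + 2/3x + 4y^2 - 5y + 2.
  leading term xy: subtract (-4/9y)·f_1 from -4/3xy + 2/3x + 4y^2 - 5y + 2 → 2/3x + 20/9y^2 - 61/9y + 2
  leading term x: subtract (2/9)·f_1 from 2/3x + 20/9y^2 - 61/9y + 2 → 20/9y^2 - 53/9y + 26/9
  leading term y^2: no divisor's leading term divides it; move 20/9y^2 to the remainder.
  leading term y: no divisor's leading term divides it; move -53/9y to the remainder.
  leading term 1: no divisor's leading term divides it; move 26/9 to the remainder.
  remainder 20/9y^2 - 53/9y + 26/9 ≠ 0; add h_3 = 20/9y^2 - 53/9y + 26/9 to the basis.

S(f_1,h_3): leading monomials are coprime, so the S-polynomial reduces to 0 (Buchberger's first criterion).
S(f_2,h_3): leading monomials are coprime, so the S-polynomial reduces to 0 (Buchberger's first criterion).
Every S-polynomial of the final basis reduces to 0, so we have a Gröbner basis.
Inter-reduce: drop elements whose leading term is divisible by another's, tail-reduce, and make monic.
Reduced Gröbner basis: {x - 4/3y - 4/3, y^2 - 53/20y + 13/10}.

From the last basis element, y^2 - 53/20y + 13/10 = 0, so y takes values in {13/20, 2}. Each choice, substituted upward through the basis, yields the corresponding point(s) of the solution set.
  y = 13/20: the earlier basis element becomes x - 11/5 = 0, giving x = 11/5 — point (11/5, 13/20).
  y = 2: the earlier basis element becomes x - 4 = 0, giving x = 4 — point (4, 2).
Each listed point satisfies every original equation (direct substitution).

{(11/5, 13/20), (4, 2)}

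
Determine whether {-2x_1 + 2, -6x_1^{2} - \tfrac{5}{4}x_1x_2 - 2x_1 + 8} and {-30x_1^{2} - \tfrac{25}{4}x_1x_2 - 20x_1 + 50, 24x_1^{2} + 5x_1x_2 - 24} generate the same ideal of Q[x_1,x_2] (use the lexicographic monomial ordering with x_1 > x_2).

Since reduced Gröbner bases are canonical representatives of ideals under a given ordering, it suffices to compute and compare them.
Buchberger on the first generating set:
f_1 = -2x_1 + 2, LT = x_1.
f_2 = -6x_1^{2} - \tfrac{5}{4}x_1x_2 - 2x_1 + 8, LT = x_1^{2}.

S(f_1,f_2): lcm = x_1^{2}. S = -\tfrac{5}{24}x_1x_2 - \tfrac{4}{3}x_1 + \tfrac{4}{3}.
  leading term x_1x_2: subtract (\tfrac{5}{48}x_2)·f_1 from -\tfrac{5}{24}x_1x_2 - \tfrac{4}{3}x_1 + \tfrac{4}{3} → -\tfrac{4}{3}x_1 - \tfrac{5}{24}x_2 + \tfrac{4}{3}
  leading term x_1: subtract (\tfrac{2}{3})·f_1 from -\tfrac{4}{3}x_1 - \tfrac{5}{24}x_2 + \tfrac{4}{3} → -\tfrac{5}{24}x_2
  leading term x_2: no divisor's leading term divides it; move -\tfrac{5}{24}x_2 to the remainder.
  remainder -\tfrac{5}{24}x_2 ≠ 0; add g_3 = -\tfrac{5}{24}x_2 to the basis.

The other S-polynomials (S(f_1,g_3), S(f_2,g_3)) all reduce to 0 modulo the current basis, so we have a Gröbner basis.
Inter-reduce: drop elements whose leading term is divisible by another's, tail-reduce, and make monic.
Reduced Gröbner basis: {x_1 - 1, x_2}.

Buchberger on the second generating set:
h_1 = -30x_1^{2} - \tfrac{25}{4}x_1x_2 - 20x_1 + 50, LT = x_1^{2}.
h_2 = 24x_1^{2} + 5x_1x_2 - 24, LT = x_1^{2}.

S(h_1,h_2): lcm = x_1^{2}. S = \tfrac{2}{3}x_1 - \tfrac{2}{3}.
  leading term x_1: no divisor's leading term divides it; move \tfrac{2}{3}x_1 to the remainder.
  leading term 1: no divisor's leading term divides it; move -\tfrac{2}{3} to the remainder.
  remainder \tfrac{2}{3}x_1 - \tfrac{2}{3} ≠ 0; add k_3 = \tfrac{2}{3}x_1 - \tfrac{2}{3} to the basis.

S(h_1,k_3): lcm = x_1^{2}. S = \tfrac{5}{24}x_1x_2 + \tfrac{5}{3}x_1 - \tfrac{5}{3}.
  leading term x_1x_2: subtract (\tfrac{5}{16}x_2)·k_3 from \tfrac{5}{24}x_1x_2 + \tfrac{5}{3}x_1 - \tfrac{5}{3} → \tfrac{5}{3}x_1 + \tfrac{5}{24}x_2 - \tfrac{5}{3}
  leading term x_1: subtract (\tfrac{5}{2})·k_3 from \tfrac{5}{3}x_1 + \tfrac{5}{24}x_2 - \tfrac{5}{3} → \tfrac{5}{24}x_2
  leading term x_2: no divisor's leading term divides it; move \tfrac{5}{24}x_2 to the remainder.
  remainder \tfrac{5}{24}x_2 ≠ 0; add k_4 = \tfrac{5}{24}x_2 to the basis.

The other S-polynomials (S(h_2,k_3), S(h_1,k_4), S(h_2,k_4), S(k_3,k_4)) all reduce to 0 modulo the current basis, so we have a Gröbner basis.
Inter-reduce: drop elements whose leading term is divisible by another's, tail-reduce, and make monic.
Reduced Gröbner basis: {x_1 - 1, x_2}.

The two bases agree; hence the ideals are identical.

Yes, the ideals are equal.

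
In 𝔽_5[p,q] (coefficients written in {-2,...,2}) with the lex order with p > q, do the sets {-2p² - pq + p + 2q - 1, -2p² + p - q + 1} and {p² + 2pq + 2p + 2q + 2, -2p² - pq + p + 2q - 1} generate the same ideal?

No, the ideals differ.

Two ideals are equal iff their reduced Gröbner bases coincide (the reduced basis is unique for a fixed ordering).
Buchberger on the first generating set:
f_1 = -2p² - pq + p + 2q - 1, LT = p².
f_2 = -2p² + p - q + 1, LT = p².

S(f_1,f_2): lcm = p². S = -2pq + q + 1.
  reduce S modulo (f_1, f_2):
  remainder -2pq + q + 1 ≠ 0; add g_3 = -2pq + q + 1 to the basis.

S(f_1,g_3): lcm = p²q. S = -2pq² - 2p - q² - 2q.
  reduce S modulo (f_1, f_2, g_3):
  remainder -2p - 2q² + 2q ≠ 0; add g_4 = -2p - 2q² + 2q to the basis.

S(g_3,g_4): lcm = pq. S = -q³ + q² + 2q + 2.
  reduce S modulo (f_1, f_2, g_3, g_4):
  remainder -q³ + q² + 2q + 2 ≠ 0; add g_5 = -q³ + q² + 2q + 2 to the basis.

The other S-polynomials (S(f_2,g_3), S(f_1,g_4), S(f_2,g_4), S(f_1,g_5), S(f_2,g_5), S(g_3,g_5), S(g_4,g_5)) all reduce to 0 modulo the current basis, so we have a Gröbner basis.
Inter-reduce: drop elements whose leading term is divisible by another's, tail-reduce, and make monic.
Reduced Gröbner basis: {p + q² - q, q³ - q² - 2q - 2}.

Buchberger on the second generating set:
h_1 = p² + 2pq + 2p + 2q + 2, LT = p².
h_2 = -2p² - pq + p + 2q - 1, LT = p².

S(h_1,h_2): lcm = p². S = -pq - 2q - 1.
  reduce S modulo (h_1, h_2):
  remainder -pq - 2q - 1 ≠ 0; add k_3 = -pq - 2q - 1 to the basis.

S(h_1,k_3): lcm = p²q. S = 2pq² - p + 2q² + 2q.
  reduce S modulo (h_1, h_2, k_3):
  remainder -p - 2q² ≠ 0; add k_4 = -p - 2q² to the basis.

S(k_3,k_4): lcm = pq. S = -2q³ + 2q + 1.
  reduce S modulo (h_1, h_2, k_3, k_4):
  remainder -2q³ + 2q + 1 ≠ 0; add k_5 = -2q³ + 2q + 1 to the basis.

The other S-polynomials (S(h_2,k_3), S(h_1,k_4), S(h_2,k_4), S(h_1,k_5), S(h_2,k_5), S(k_3,k_5), S(k_4,k_5)) all reduce to 0 modulo the current basis, so we have a Gröbner basis.
Inter-reduce: drop elements whose leading term is divisible by another's, tail-reduce, and make monic.
Reduced Gröbner basis: {p + 2q², q³ - q + 2}.

The bases are distinct; the ideals are different.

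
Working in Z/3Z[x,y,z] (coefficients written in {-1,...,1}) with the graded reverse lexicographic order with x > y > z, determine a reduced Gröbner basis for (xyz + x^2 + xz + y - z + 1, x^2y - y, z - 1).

G = {xy^2 + xy + y^2 + y, x^2 + xy + x + y, z - 1}

f_1 = xyz + x^2 + xz + y - z + 1, LT = xyz.
f_2 = x^2y - y, LT = x^2y.
f_3 = z - 1, LT = z.

S(f_1,f_2): lcm = x^2yz. S = x^3 + x^2z + xy - xz + yz + x.
  leading term x^3: no divisor's leading term divides it; move x^3 to the remainder.
  leading term x^2z: subtract (x^2)·f_3 from x^2z + xy - xz + yz + x → x^2 + xy - xz + yz + x
  leading term x^2: no divisor's leading term divides it; move x^2 to the remainder.
  leading term xy: no divisor's leading term divides it; move xy to the remainder.
  leading term xz: subtract (-x)·f_3 from -xz + yz + x → yz
  leading term yz: subtract (y)·f_3 from yz → y
  leading term y: no divisor's leading term divides it; move y to the remainder.
  remainder x^3 + x^2 + xy + y ≠ 0; add g_4 = x^3 + x^2 + xy + y to the basis.

S(f_1,f_3): lcm = xyz. S = x^2 + xy + xz + y - z + 1.
  leading term x^2: no divisor's leading term divides it; move x^2 to the remainder.
  leading term xy: no divisor's leading term divides it; move xy to the remainder.
  leading term xz: subtract (x)·f_3 from xz + y - z + 1 → x + y - z + 1
  leading term x: no divisor's leading term divides it; move x to the remainder.
  leading term y: no divisor's leading term divides it; move y to the remainder.
  leading term z: subtract (-1)·f_3 from -z + 1 → 0
  remainder x^2 + xy + x + y ≠ 0; add g_5 = x^2 + xy + x + y to the basis.

S(f_2,g_4): lcm = x^3y. S = -x^2y - xy^2 - xy - y^2.
  leading term x^2y: subtract (-1)·f_2 from -x^2y - xy^2 - xy - y^2 → -xy^2 - xy - y^2 - y
  leading term xy^2: no divisor's leading term divides it; move -xy^2 to the remainder.
  leading term xy: no divisor's leading term divides it; move -xy to the remainder.
  leading term y^2: no divisor's leading term divides it; move -y^2 to the remainder.
  leading term y: no divisor's leading term divides it; move -y to the remainder.
  remainder -xy^2 - xy - y^2 - y ≠ 0; add g_6 = -xy^2 - xy - y^2 - y to the basis.

The other S-polynomials (S(f_2,f_3), S(f_1,g_4), S(f_3,g_4), S(f_1,g_5), S(f_2,g_5), S(f_3,g_5), S(g_4,g_5), S(f_1,g_6), S(f_2,g_6), S(f_3,g_6), S(g_4,g_6), S(g_5,g_6)) all reduce to 0 modulo the current basis, so we have a Gröbner basis.
Inter-reduce: drop elements whose leading term is divisible by another's, tail-reduce, and make monic.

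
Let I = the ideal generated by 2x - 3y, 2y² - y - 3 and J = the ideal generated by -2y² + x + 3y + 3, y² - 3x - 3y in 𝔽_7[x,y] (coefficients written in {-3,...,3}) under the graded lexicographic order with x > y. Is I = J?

No, the ideals differ.

Since reduced Gröbner bases are canonical representatives of ideals under a given ordering, it suffices to compute and compare them.
Buchberger on the first generating set:
f_1 = 2x - 3y, LT = x.
f_2 = 2y² - y - 3, LT = y².

The S-polynomials (S(f_1,f_2)) all reduce to 0 modulo the current basis, so we have a Gröbner basis.
Inter-reduce: drop elements whose leading term is divisible by another's, tail-reduce, and make monic.
Reduced Gröbner basis: {y² + 3y + 2, x + 2y}.

Buchberger on the second generating set:
h_1 = -2y² + x + 3y + 3, LT = y².
h_2 = y² - 3x - 3y, LT = y².

S(h_1,h_2): lcm = y². S = -x - 2y + 2.
  leading term x: no divisor's leading term divides it; move -x to the remainder.
  leading term y: no divisor's leading term divides it; move -2y to the remainder.
  leading term 1: no divisor's leading term divides it; move 2 to the remainder.
  remainder -x - 2y + 2 ≠ 0; add k_3 = -x - 2y + 2 to the basis.

The other S-polynomials (S(h_1,k_3), S(h_2,k_3)) all reduce to 0 modulo the current basis, so we have a Gröbner basis.
Inter-reduce: drop elements whose leading term is divisible by another's, tail-reduce, and make monic.
Reduced Gröbner basis: {y² + 3y + 1, x + 2y - 2}.

These differ, so the ideals are not equal.
The choice of monomial ordering does not affect the verdict — as long as both bases are computed under the same ordering, their equality decides ideal equality.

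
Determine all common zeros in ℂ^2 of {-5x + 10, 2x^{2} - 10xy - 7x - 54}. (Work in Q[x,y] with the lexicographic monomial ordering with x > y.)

{(2, -3)}

Compute a lex Gröbner basis by Buchberger's algorithm.
f_1 = -5x + 10, LT = x.
f_2 = 2x^{2} - 10xy - 7x - 54, LT = x^{2}.

S(f_1,f_2): lcm = x^{2}. S = 5xy + \tfrac{3}{2}x + 27.
  reduce S modulo (f_1, f_2):
  remainder 10y + 30 ≠ 0; add h_3 = 10y + 30 to the basis.

The other S-polynomials (S(f_1,h_3), S(f_2,h_3)) all reduce to 0 modulo the current basis, so we have a Gröbner basis.
Inter-reduce: drop elements whose leading term is divisible by another's, tail-reduce, and make monic.
Reduced Gröbner basis: {x - 2, y + 3}.

Elimination: the polynomial y + 3 lies in the elimination ideal for y, so y ∈ {-3}. For each such y, the remaining basis elements (now univariate) give the rest of the solution.
  y = -3: the earlier basis element becomes x - 2 = 0, giving x = 2 — point (2, -3).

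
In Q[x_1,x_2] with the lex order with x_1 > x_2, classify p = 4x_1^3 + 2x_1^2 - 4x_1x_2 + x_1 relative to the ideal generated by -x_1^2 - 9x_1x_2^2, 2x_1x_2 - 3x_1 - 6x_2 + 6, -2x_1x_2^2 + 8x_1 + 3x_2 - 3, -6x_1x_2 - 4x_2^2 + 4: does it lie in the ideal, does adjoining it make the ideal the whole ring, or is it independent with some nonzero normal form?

First compute the reduced Gröbner basis of I by Buchberger's algorithm.
f_1 = -x_1^2 - 9x_1x_2^2, LT = x_1^2.
f_2 = 2x_1x_2 - 3x_1 - 6x_2 + 6, LT = x_1x_2.
f_3 = -2x_1x_2^2 + 8x_1 + 3x_2 - 3, LT = x_1x_2^2.
f_4 = -6x_1x_2 - 4x_2^2 + 4, LT = x_1x_2.

S(f_1,f_2): lcm = x_1^2x_2. S = 3/2x_1^2 + 9x_1x_2^3 + 3x_1x_2 - 3x_1.
  leading term x_1^2: subtract (-3/2)·f_1 from 3/2x_1^2 + 9x_1x_2^3 + 3x_1x_2 - 3x_1 → 9x_1x_2^3 - 27/2x_1x_2^2 + 3x_1x_2 - 3x_1
  leading term x_1x_2^3: subtract (9/2x_2^2)·f_2 from 9x_1x_2^3 - 27/2x_1x_2^2 + 3x_1x_2 - 3x_1 → 3x_1x_2 - 3x_1 + 27x_2^3 - 27x_2^2
  leading term x_1x_2: subtract (3/2)·f_2 from 3x_1x_2 - 3x_1 + 27x_2^3 - 27x_2^2 → 3/2x_1 + 27x_2^3 - 27x_2^2 + 9x_2 - 9
  leading term x_1: no divisor's leading term divides it; move 3/2x_1 to the remainder.
  leading term x_2^3: no divisor's leading term divides it; move 27x_2^3 to the remainder.
  leading term x_2^2: no divisor's leading term divides it; move -27x_2^2 to the remainder.
  leading term x_2: no divisor's leading term divides it; move 9x_2 to the remainder.
  leading term 1: no divisor's leading term divides it; move -9 to the remainder.
  remainder 3/2x_1 + 27x_2^3 - 27x_2^2 + 9x_2 - 9 ≠ 0; add h_5 = 3/2x_1 + 27x_2^3 - 27x_2^2 + 9x_2 - 9 to the basis.

S(f_1,f_3): lcm = x_1^2x_2^2. S = 4x_1^2 + 9x_1x_2^4 + 3/2x_1x_2 - 3/2x_1.
  leading term x_1^2: subtract (-4)·f_1 from 4x_1^2 + 9x_1x_2^4 + 3/2x_1x_2 - 3/2x_1 → 9x_1x_2^4 - 36x_1x_2^2 + 3/2x_1x_2 - 3/2x_1
  leading term x_1x_2^4: subtract (9/2x_2^3)·f_2 from 9x_1x_2^4 - 36x_1x_2^2 + 3/2x_1x_2 - 3/2x_1 → 27/2x_1x_2^3 - 36x_1x_2^2 + 3/2x_1x_2 - 3/2x_1 + 27x_2^4 - 27x_2^3
  leading term x_1x_2^3: subtract (27/4x_2^2)·f_2 from 27/2x_1x_2^3 - 36x_1x_2^2 + 3/2x_1x_2 - 3/2x_1 + 27x_2^4 - 27x_2^3 → -63/4x_1x_2^2 + 3/2x_1x_2 - 3/2x_1 + 27x_2^4 + 27/2x_2^3 - 81/2x_2^2
  leading term x_1x_2^2: subtract (-63/8x_2)·f_2 from -63/4x_1x_2^2 + 3/2x_1x_2 - 3/2x_1 + 27x_2^4 + 27/2x_2^3 - 81/2x_2^2 → -177/8x_1x_2 - 3/2x_1 + 27x_2^4 + 27/2x_2^3 - 351/4x_2^2 + 189/4x_2
  leading term x_1x_2: subtract (-177/16)·f_2 from -177/8x_1x_2 - 3/2x_1 + 27x_2^4 + 27/2x_2^3 - 351/4x_2^2 + 189/4x_2 → -555/16x_1 + 27x_2^4 + 27/2x_2^3 - 351/4x_2^2 - 153/8x_2 + 531/8
  leading term x_1: subtract (-185/8)·h_5 from -555/16x_1 + 27x_2^4 + 27/2x_2^3 - 351/4x_2^2 - 153/8x_2 + 531/8 → 27x_2^4 + 5103/8x_2^3 - 5697/8x_2^2 + 189x_2 - 567/4
  leading term x_2^4: no divisor's leading term divides it; move 27x_2^4 to the remainder.
  leading term x_2^3: no divisor's leading term divides it; move 5103/8x_2^3 to the remainder.
  leading term x_2^2: no divisor's leading term divides it; move -5697/8x_2^2 to the remainder.
  leading term x_2: no divisor's leading term divides it; move 189x_2 to the remainder.
  leading term 1: no divisor's leading term divides it; move -567/4 to the remainder.
  remainder 27x_2^4 + 5103/8x_2^3 - 5697/8x_2^2 + 189x_2 - 567/4 ≠ 0; add h_6 = 27x_2^4 + 5103/8x_2^3 - 5697/8x_2^2 + 189x_2 - 567/4 to the basis.

S(f_1,f_4): lcm = x_1^2x_2. S = 9x_1x_2^3 - 2/3x_1x_2^2 + 2/3x_1.
  leading term x_1x_2^3: subtract (9/2x_2^2)·f_2 from 9x_1x_2^3 - 2/3x_1x_2^2 + 2/3x_1 → 77/6x_1x_2^2 + 2/3x_1 + 27x_2^3 - 27x_2^2
  leading term x_1x_2^2: subtract (77/12x_2)·f_2 from 77/6x_1x_2^2 + 2/3x_1 + 27x_2^3 - 27x_2^2 → 77/4x_1x_2 + 2/3x_1 + 27x_2^3 + 23/2x_2^2 - 77/2x_2
  leading term x_1x_2: subtract (77/8)·f_2 from 77/4x_1x_2 + 2/3x_1 + 27x_2^3 + 23/2x_2^2 - 77/2x_2 → 709/24x_1 + 27x_2^3 + 23/2x_2^2 + 77/4x_2 - 231/4
  leading term x_1: subtract (709/36)·h_5 from 709/24x_1 + 27x_2^3 + 23/2x_2^2 + 77/4x_2 - 231/4 → -2019/4x_2^3 + 2173/4x_2^2 - 158x_2 + 239/2
  leading term x_2^3: no divisor's leading term divides it; move -2019/4x_2^3 to the remainder.
  leading term x_2^2: no divisor's leading term divides it; move 2173/4x_2^2 to the remainder.
  leading term x_2: no divisor's leading term divides it; move -158x_2 to the remainder.
  leading term 1: no divisor's leading term divides it; move 239/2 to the remainder.
  remainder -2019/4x_2^3 + 2173/4x_2^2 - 158x_2 + 239/2 ≠ 0; add h_7 = -2019/4x_2^3 + 2173/4x_2^2 - 158x_2 + 239/2 to the basis.

S(f_2,f_3): lcm = x_1x_2^2. S = -3/2x_1x_2 + 4x_1 - 3x_2^2 + 9/2x_2 - 3/2.
  leading term x_1x_2: subtract (-3/4)·f_2 from -3/2x_1x_2 + 4x_1 - 3x_2^2 + 9/2x_2 - 3/2 → 7/4x_1 - 3x_2^2 + 3
  leading term x_1: subtract (7/6)·h_5 from 7/4x_1 - 3x_2^2 + 3 → -63/2x_2^3 + 57/2x_2^2 - 21/2x_2 + 27/2
  leading term x_2^3: subtract (42/673)·h_7 from -63/2x_2^3 + 57/2x_2^2 - 21/2x_2 + 27/2 → -3636/673x_2^2 - 861/1346x_2 + 8133/1346
  leading term x_2^2: no divisor's leading term divides it; move -3636/673x_2^2 to the remainder.
  leading term x_2: no divisor's leading term divides it; move -861/1346x_2 to the remainder.
  leading term 1: no divisor's leading term divides it; move 8133/1346 to the remainder.
  remainder -3636/673x_2^2 - 861/1346x_2 + 8133/1346 ≠ 0; add h_8 = -3636/673x_2^2 - 861/1346x_2 + 8133/1346 to the basis.

S(f_2,f_4): lcm = x_1x_2. S = -3/2x_1 - 2/3x_2^2 - 3x_2 + 11/3.
  leading term x_1: subtract (-1)·h_5 from -3/2x_1 - 2/3x_2^2 - 3x_2 + 11/3 → 27x_2^3 - 83/3x_2^2 + 6x_2 - 16/3
  leading term x_2^3: subtract (-36/673)·h_7 from 27x_2^3 - 83/3x_2^2 + 6x_2 - 16/3 → 2812/2019x_2^2 - 1650/673x_2 + 2138/2019
  leading term x_2^2: subtract (-703/2727)·h_8 from 2812/2019x_2^2 - 1650/673x_2 + 2138/2019 → -4757/1818x_2 + 4757/1818
  leading term x_2: no divisor's leading term divides it; move -4757/1818x_2 to the remainder.
  leading term 1: no divisor's leading term divides it; move 4757/1818 to the remainder.
  remainder -4757/1818x_2 + 4757/1818 ≠ 0; add h_9 = -4757/1818x_2 + 4757/1818 to the basis.

The other S-polynomials (S(f_3,f_4), S(f_1,h_5), S(f_2,h_5), S(f_3,h_5), S(f_4,h_5), S(f_1,h_6), S(f_2,h_6), S(f_3,h_6), S(f_4,h_6), S(h_5,h_6), S(f_1,h_7), S(f_2,h_7), S(f_3,h_7), S(f_4,h_7), S(h_5,h_7), S(h_6,h_7), S(f_1,h_8), S(f_2,h_8), S(f_3,h_8), S(f_4,h_8), S(h_5,h_8), S(h_6,h_8), S(h_7,h_8), S(f_1,h_9), S(f_2,h_9), S(f_3,h_9), S(f_4,h_9), S(h_5,h_9), S(h_6,h_9), S(h_7,h_9), S(h_8,h_9)) all reduce to 0 modulo the current basis, so we have a Gröbner basis.
Inter-reduce: drop elements whose leading term is divisible by another's, tail-reduce, and make monic.
Reduced Gröbner basis: {x_1, x_2 - 1}.
Label its elements g_1 = x_1, g_2 = x_2 - 1.

Reduce p = 4x_1^3 + 2x_1^2 - 4x_1x_2 + x_1 modulo G:
  leading term x_1^3: subtract (4x_1^2)·g_1 from 4x_1^3 + 2x_1^2 - 4x_1x_2 + x_1 → 2x_1^2 - 4x_1x_2 + x_1
  leading term x_1^2: subtract (2x_1)·g_1 from 2x_1^2 - 4x_1x_2 + x_1 → -4x_1x_2 + x_1
  leading term x_1x_2: subtract (-4x_2)·g_1 from -4x_1x_2 + x_1 → x_1
  leading term x_1: subtract (1)·g_1 from x_1 → 0
  normal form = 0.
Since the normal form is 0, p ∈ I.

4x_1^3 + 2x_1^2 - 4x_1x_2 + x_1 lies in I (it reduces to 0).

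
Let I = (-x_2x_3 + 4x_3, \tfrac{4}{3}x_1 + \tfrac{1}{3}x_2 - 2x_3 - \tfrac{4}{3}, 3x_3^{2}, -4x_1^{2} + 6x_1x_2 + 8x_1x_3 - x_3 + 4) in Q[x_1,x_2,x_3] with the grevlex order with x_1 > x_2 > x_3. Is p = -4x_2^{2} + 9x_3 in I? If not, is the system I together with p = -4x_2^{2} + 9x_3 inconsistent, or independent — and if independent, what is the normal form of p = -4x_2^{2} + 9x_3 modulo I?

-4x_2^{2} + 9x_3 is independent of I; its normal form modulo I is -\tfrac{128}{7}x_2.

First compute the reduced Gröbner basis of I by Buchberger's algorithm.
f_1 = -x_2x_3 + 4x_3, LT = x_2x_3.
f_2 = \tfrac{4}{3}x_1 + \tfrac{1}{3}x_2 - 2x_3 - \tfrac{4}{3}, LT = x_1.
f_3 = 3x_3^{2}, LT = x_3^{2}.
f_4 = -4x_1^{2} + 6x_1x_2 + 8x_1x_3 - x_3 + 4, LT = x_1^{2}.

S(f_1,f_2): leading monomials are coprime, so the S-polynomial reduces to 0 (Buchberger's first criterion).
S(f_1,f_3): lcm = x_2x_3^{2}. S = -4x_3^{2}.
  leading term x_3^{2}: subtract (-\tfrac{4}{3})·f_3 from -4x_3^{2} → 0
  remainder 0.

S(f_1,f_4): leading monomials are coprime, so the S-polynomial reduces to 0 (Buchberger's first criterion).
S(f_2,f_3): leading monomials are coprime, so the S-polynomial reduces to 0 (Buchberger's first criterion).
S(f_2,f_4): lcm = x_1^{2}. S = \tfrac{7}{4}x_1x_2 + \tfrac{1}{2}x_1x_3 - x_1 - \tfrac{1}{4}x_3 + 1.
  leading term x_1x_2: subtract (\tfrac{21}{16}x_2)·f_2 from \tfrac{7}{4}x_1x_2 + \tfrac{1}{2}x_1x_3 - x_1 - \tfrac{1}{4}x_3 + 1 → -\tfrac{7}{16}x_2^{2} + \tfrac{1}{2}x_1x_3 + \tfrac{21}{8}x_2x_3 - x_1 + \tfrac{7}{4}x_2 - \tfrac{1}{4}x_3 + 1
  leading term x_2^{2}: no divisor's leading term divides it; move -\tfrac{7}{16}x_2^{2} to the remainder.
  leading term x_1x_3: subtract (\tfrac{3}{8}x_3)·f_2 from \tfrac{1}{2}x_1x_3 + \tfrac{21}{8}x_2x_3 - x_1 + \tfrac{7}{4}x_2 - \tfrac{1}{4}x_3 + 1 → \tfrac{5}{2}x_2x_3 + \tfrac{3}{4}x_3^{2} - x_1 + \tfrac{7}{4}x_2 + \tfrac{1}{4}x_3 + 1
  leading term x_2x_3: subtract (-\tfrac{5}{2})·f_1 from \tfrac{5}{2}x_2x_3 + \tfrac{3}{4}x_3^{2} - x_1 + \tfrac{7}{4}x_2 + \tfrac{1}{4}x_3 + 1 → \tfrac{3}{4}x_3^{2} - x_1 + \tfrac{7}{4}x_2 + \tfrac{41}{4}x_3 + 1
  leading term x_3^{2}: subtract (\tfrac{1}{4})·f_3 from \tfrac{3}{4}x_3^{2} - x_1 + \tfrac{7}{4}x_2 + \tfrac{41}{4}x_3 + 1 → -x_1 + \tfrac{7}{4}x_2 + \tfrac{41}{4}x_3 + 1
  leading term x_1: subtract (-\tfrac{3}{4})·f_2 from -x_1 + \tfrac{7}{4}x_2 + \tfrac{41}{4}x_3 + 1 → 2x_2 + \tfrac{35}{4}x_3
  leading term x_2: no divisor's leading term divides it; move 2x_2 to the remainder.
  leading term x_3: no divisor's leading term divides it; move \tfrac{35}{4}x_3 to the remainder.
  remainder -\tfrac{7}{16}x_2^{2} + 2x_2 + \tfrac{35}{4}x_3 ≠ 0; add h_5 = -\tfrac{7}{16}x_2^{2} + 2x_2 + \tfrac{35}{4}x_3 to the basis.

S(f_3,f_4): leading monomials are coprime, so the S-polynomial reduces to 0 (Buchberger's first criterion).
S(f_1,h_5): lcm = x_2^{2}x_3. S = \tfrac{4}{7}x_2x_3 + 20x_3^{2}.
  leading term x_2x_3: subtract (-\tfrac{4}{7})·f_1 from \tfrac{4}{7}x_2x_3 + 20x_3^{2} → 20x_3^{2} + \tfrac{16}{7}x_3
  leading term x_3^{2}: subtract (\tfrac{20}{3})·f_3 from 20x_3^{2} + \tfrac{16}{7}x_3 → \tfrac{16}{7}x_3
  leading term x_3: no divisor's leading term divides it; move \tfrac{16}{7}x_3 to the remainder.
  remainder \tfrac{16}{7}x_3 ≠ 0; add h_6 = \tfrac{16}{7}x_3 to the basis.

S(f_2,h_5): leading monomials are coprime, so the S-polynomial reduces to 0 (Buchberger's first criterion).
S(f_3,h_5): leading monomials are coprime, so the S-polynomial reduces to 0 (Buchberger's first criterion).
S(f_4,h_5): leading monomials are coprime, so the S-polynomial reduces to 0 (Buchberger's first criterion).
S(f_1,h_6): lcm = x_2x_3. S = -4x_3.
  leading term x_3: subtract (-\tfrac{7}{4})·h_6 from -4x_3 → 0
  remainder 0.

S(f_2,h_6): leading monomials are coprime, so the S-polynomial reduces to 0 (Buchberger's first criterion).
S(f_3,h_6): lcm = x_3^{2}. S = 0.
  remainder 0.

S(f_4,h_6): leading monomials are coprime, so the S-polynomial reduces to 0 (Buchberger's first criterion).
S(h_5,h_6): leading monomials are coprime, so the S-polynomial reduces to 0 (Buchberger's first criterion).
Every S-polynomial of the final basis reduces to 0, so we have a Gröbner basis.
Inter-reduce: drop elements whose leading term is divisible by another's, tail-reduce, and make monic.
Reduced Gröbner basis: {x_2^{2} - \tfrac{32}{7}x_2, x_1 + \tfrac{1}{4}x_2 - 1, x_3}.
Label its elements g_1 = x_2^{2} - \tfrac{32}{7}x_2, g_2 = x_1 + \tfrac{1}{4}x_2 - 1, g_3 = x_3.

Reduce p = -4x_2^{2} + 9x_3 modulo G:
  leading term x_2^{2}: subtract (-4)·g_1 from -4x_2^{2} + 9x_3 → -\tfrac{128}{7}x_2 + 9x_3
  leading term x_2: no divisor's leading term divides it; move -\tfrac{128}{7}x_2 to the remainder.
  leading term x_3: subtract (9)·g_3 from 9x_3 → 0
  normal form = -\tfrac{128}{7}x_2.
The normal form is nonzero, so p ∉ I. Since p minus its normal form lies in I, I + (p) = I + (r) where r = -\tfrac{128}{7}x_2; decide whether this ideal is the whole ring.
Run Buchberger on G together with r (pairs among the g_i already reduce to 0 since G is a Gröbner basis):
g_1 = x_2^{2} - \tfrac{32}{7}x_2, LT = x_2^{2}.
g_2 = x_1 + \tfrac{1}{4}x_2 - 1, LT = x_1.
g_3 = x_3, LT = x_3.
r = -\tfrac{128}{7}x_2, LT = x_2.

S(g_1,g_2): leading monomials are coprime, so the S-polynomial reduces to 0 (Buchberger's first criterion).
S(g_1,g_3): leading monomials are coprime, so the S-polynomial reduces to 0 (Buchberger's first criterion).
S(g_1,r): lcm = x_2^{2}. S = -\tfrac{32}{7}x_2.
  leading term x_2: subtract (\tfrac{1}{4})·r from -\tfrac{32}{7}x_2 → 0
  remainder 0.

S(g_2,g_3): leading monomials are coprime, so the S-polynomial reduces to 0 (Buchberger's first criterion).
S(g_2,r): leading monomials are coprime, so the S-polynomial reduces to 0 (Buchberger's first criterion).
S(g_3,r): leading monomials are coprime, so the S-polynomial reduces to 0 (Buchberger's first criterion).
Every S-polynomial of the final basis reduces to 0, so we have a Gröbner basis.
Inter-reduce: drop elements whose leading term is divisible by another's, tail-reduce, and make monic.
Reduced Gröbner basis: {x_1 - 1, x_2, x_3}.
The reduced Gröbner basis of I + (p) is {x_1 - 1, x_2, x_3} ≠ {1}, a proper ideal, so the enlarged system stays consistent: p is independent of I, with normal form -\tfrac{128}{7}x_2.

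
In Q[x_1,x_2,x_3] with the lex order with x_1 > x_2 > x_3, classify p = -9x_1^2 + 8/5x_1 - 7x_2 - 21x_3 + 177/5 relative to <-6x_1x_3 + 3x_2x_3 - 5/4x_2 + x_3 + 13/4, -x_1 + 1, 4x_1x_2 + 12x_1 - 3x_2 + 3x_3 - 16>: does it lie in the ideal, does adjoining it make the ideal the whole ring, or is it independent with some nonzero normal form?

First compute the reduced Gröbner basis of I by Buchberger's algorithm.
f_1 = -6x_1x_3 + 3x_2x_3 - 5/4x_2 + x_3 + 13/4, LT = x_1x_3.
f_2 = -x_1 + 1, LT = x_1.
f_3 = 4x_1x_2 + 12x_1 - 3x_2 + 3x_3 - 16, LT = x_1x_2.

S(f_1,f_2): lcm = x_1x_3. S = -1/2x_2x_3 + 5/24x_2 + 5/6x_3 - 13/24.
  leading term x_2x_3: no divisor's leading term divides it; move -1/2x_2x_3 to the remainder.
  leading term x_2: no divisor's leading term divides it; move 5/24x_2 to the remainder.
  leading term x_3: no divisor's leading term divides it; move 5/6x_3 to the remainder.
  leading term 1: no divisor's leading term divides it; move -13/24 to the remainder.
  remainder -1/2x_2x_3 + 5/24x_2 + 5/6x_3 - 13/24 ≠ 0; add h_4 = -1/2x_2x_3 + 5/24x_2 + 5/6x_3 - 13/24 to the basis.

S(f_1,f_3): lcm = x_1x_2x_3. S = -3x_1x_3 - 1/2x_2^2x_3 + 5/24x_2^2 + 7/12x_2x_3 - 13/24x_2 - 3/4x_3^2 + 4x_3.
  leading term x_1x_3: subtract (1/2)·f_1 from -3x_1x_3 - 1/2x_2^2x_3 + 5/24x_2^2 + 7/12x_2x_3 - 13/24x_2 - 3/4x_3^2 + 4x_3 → -1/2x_2^2x_3 + 5/24x_2^2 - 11/12x_2x_3 + 1/12x_2 - 3/4x_3^2 + 7/2x_3 - 13/8
  leading term x_2^2x_3: subtract (x_2)·h_4 from -1/2x_2^2x_3 + 5/24x_2^2 - 11/12x_2x_3 + 1/12x_2 - 3/4x_3^2 + 7/2x_3 - 13/8 → -7/4x_2x_3 + 5/8x_2 - 3/4x_3^2 + 7/2x_3 - 13/8
  leading term x_2x_3: subtract (7/2)·h_4 from -7/4x_2x_3 + 5/8x_2 - 3/4x_3^2 + 7/2x_3 - 13/8 → -5/48x_2 - 3/4x_3^2 + 7/12x_3 + 13/48
  leading term x_2: no divisor's leading term divides it; move -5/48x_2 to the remainder.
  leading term x_3^2: no divisor's leading term divides it; move -3/4x_3^2 to the remainder.
  leading term x_3: no divisor's leading term divides it; move 7/12x_3 to the remainder.
  leading term 1: no divisor's leading term divides it; move 13/48 to the remainder.
  remainder -5/48x_2 - 3/4x_3^2 + 7/12x_3 + 13/48 ≠ 0; add h_5 = -5/48x_2 - 3/4x_3^2 + 7/12x_3 + 13/48 to the basis.

S(f_2,f_3): lcm = x_1x_2. S = -3x_1 - 1/4x_2 - 3/4x_3 + 4.
  leading term x_1: subtract (3)·f_2 from -3x_1 - 1/4x_2 - 3/4x_3 + 4 → -1/4x_2 - 3/4x_3 + 1
  leading term x_2: subtract (12/5)·h_5 from -1/4x_2 - 3/4x_3 + 1 → 9/5x_3^2 - 43/20x_3 + 7/20
  leading term x_3^2: no divisor's leading term divides it; move 9/5x_3^2 to the remainder.
  leading term x_3: no divisor's leading term divides it; move -43/20x_3 to the remainder.
  leading term 1: no divisor's leading term divides it; move 7/20 to the remainder.
  remainder 9/5x_3^2 - 43/20x_3 + 7/20 ≠ 0; add h_6 = 9/5x_3^2 - 43/20x_3 + 7/20 to the basis.

The other S-polynomials (S(f_1,h_4), S(f_2,h_4), S(f_3,h_4), S(f_1,h_5), S(f_2,h_5), S(f_3,h_5), S(h_4,h_5), S(f_1,h_6), S(f_2,h_6), S(f_3,h_6), S(h_4,h_6), S(h_5,h_6)) all reduce to 0 modulo the current basis, so we have a Gröbner basis.
Inter-reduce: drop elements whose leading term is divisible by another's, tail-reduce, and make monic.
Reduced Gröbner basis: {x_1 - 1, x_2 + 3x_3 - 4, x_3^2 - 43/36x_3 + 7/36}.
Label its elements g_1 = x_1 - 1, g_2 = x_2 + 3x_3 - 4, g_3 = x_3^2 - 43/36x_3 + 7/36.

Reduce p = -9x_1^2 + 8/5x_1 - 7x_2 - 21x_3 + 177/5 modulo G:
  leading term x_1^2: subtract (-9x_1)·g_1 from -9x_1^2 + 8/5x_1 - 7x_2 - 21x_3 + 177/5 → -37/5x_1 - 7x_2 - 21x_3 + 177/5
  leading term x_1: subtract (-37/5)·g_1 from -37/5x_1 - 7x_2 - 21x_3 + 177/5 → -7x_2 - 21x_3 + 28
  leading term x_2: subtract (-7)·g_2 from -7x_2 - 21x_3 + 28 → 0
  normal form = 0.
Since the normal form is 0, p ∈ I.

Ideal membership is decidable via reduction modulo a Gröbner basis.

-9x_1^2 + 8/5x_1 - 7x_2 - 21x_3 + 177/5 lies in I (it reduces to 0).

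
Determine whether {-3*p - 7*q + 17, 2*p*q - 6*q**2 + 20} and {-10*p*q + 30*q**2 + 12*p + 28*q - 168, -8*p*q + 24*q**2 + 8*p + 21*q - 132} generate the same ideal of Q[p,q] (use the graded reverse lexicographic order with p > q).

No, the ideals differ.

For a fixed monomial order, each ideal has a unique reduced Gröbner basis; comparing bases decides equality.
Buchberger on the first generating set:
f_1 = -3*p - 7*q + 17, LT = p.
f_2 = 2*p*q - 6*q**2 + 20, LT = p*q.

S(f_1,f_2): lcm = p*q. S = 16/3*q**2 - 17/3*q - 10.
  leading term q**2: no divisor's leading term divides it; move 16/3*q**2 to the remainder.
  leading term q: no divisor's leading term divides it; move -17/3*q to the remainder.
  leading term 1: no divisor's leading term divides it; move -10 to the remainder.
  remainder 16/3*q**2 - 17/3*q - 10 ≠ 0; add g_3 = 16/3*q**2 - 17/3*q - 10 to the basis.

The other S-polynomials (S(f_1,g_3), S(f_2,g_3)) all reduce to 0 modulo the current basis, so we have a Gröbner basis.
Inter-reduce: drop elements whose leading term is divisible by another's, tail-reduce, and make monic.
Reduced Gröbner basis: {q**2 - 17/16*q - 15/8, p + 7/3*q - 17/3}.

Buchberger on the second generating set:
h_1 = -10*p*q + 30*q**2 + 12*p + 28*q - 168, LT = p*q.
h_2 = -8*p*q + 24*q**2 + 8*p + 21*q - 132, LT = p*q.

S(h_1,h_2): lcm = p*q. S = -1/5*p - 7/40*q + 3/10.
  leading term p: no divisor's leading term divides it; move -1/5*p to the remainder.
  leading term q: no divisor's leading term divides it; move -7/40*q to the remainder.
  leading term 1: no divisor's leading term divides it; move 3/10 to the remainder.
  remainder -1/5*p - 7/40*q + 3/10 ≠ 0; add k_3 = -1/5*p - 7/40*q + 3/10 to the basis.

S(h_1,k_3): lcm = p*q. S = -31/8*q**2 - 6/5*p - 13/10*q + 84/5.
  leading term q**2: no divisor's leading term divides it; move -31/8*q**2 to the remainder.
  leading term p: subtract (6)·k_3 from -6/5*p - 13/10*q + 84/5 → -1/4*q + 15
  leading term q: no divisor's leading term divides it; move -1/4*q to the remainder.
  leading term 1: no divisor's leading term divides it; move 15 to the remainder.
  remainder -31/8*q**2 - 1/4*q + 15 ≠ 0; add k_4 = -31/8*q**2 - 1/4*q + 15 to the basis.

The other S-polynomials (S(h_2,k_3), S(h_1,k_4), S(h_2,k_4), S(k_3,k_4)) all reduce to 0 modulo the current basis, so we have a Gröbner basis.
Inter-reduce: drop elements whose leading term is divisible by another's, tail-reduce, and make monic.
Reduced Gröbner basis: {q**2 + 2/31*q - 120/31, p + 7/8*q - 3/2}.

The bases are distinct; the ideals are different.
The choice of monomial ordering does not affect the verdict — as long as both bases are computed under the same ordering, their equality decides ideal equality.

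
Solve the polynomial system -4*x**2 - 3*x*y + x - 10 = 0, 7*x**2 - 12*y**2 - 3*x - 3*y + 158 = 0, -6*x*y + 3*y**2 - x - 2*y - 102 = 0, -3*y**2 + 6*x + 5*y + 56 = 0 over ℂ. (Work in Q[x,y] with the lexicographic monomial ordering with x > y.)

Compute a lex Gröbner basis by Buchberger's algorithm.
f_1 = -4*x**2 - 3*x*y + x - 10, LT = x**2.
f_2 = 7*x**2 - 3*x - 12*y**2 - 3*y + 158, LT = x**2.
f_3 = -6*x*y - x + 3*y**2 - 2*y - 102, LT = x*y.
f_4 = 6*x - 3*y**2 + 5*y + 56, LT = x.

S(f_1,f_2): lcm = x**2. S = 3/4*x*y + 5/28*x + 12/7*y**2 + 3/7*y - 281/14.
  leading term x*y: subtract (-1/8)·f_3 from 3/4*x*y + 5/28*x + 12/7*y**2 + 3/7*y - 281/14 → 3/56*x + 117/56*y**2 + 5/28*y - 919/28
  leading term x: subtract (1/112)·f_4 from 3/56*x + 117/56*y**2 + 5/28*y - 919/28 → 237/112*y**2 + 15/112*y - 933/28
  leading term y**2: no divisor's leading term divides it; move 237/112*y**2 to the remainder.
  leading term y: no divisor's leading term divides it; move 15/112*y to the remainder.
  leading term 1: no divisor's leading term divides it; move -933/28 to the remainder.
  remainder 237/112*y**2 + 15/112*y - 933/28 ≠ 0; add h_5 = 237/112*y**2 + 15/112*y - 933/28 to the basis.

S(f_1,f_3): lcm = x**2*y. S = -1/6*x**2 + 5/4*x*y**2 - 7/12*x*y - 17*x + 5/2*y.
  leading term x**2: subtract (1/24)·f_1 from -1/6*x**2 + 5/4*x*y**2 - 7/12*x*y - 17*x + 5/2*y → 5/4*x*y**2 - 11/24*x*y - 409/24*x + 5/2*y + 5/12
  leading term x*y**2: subtract (-5/24*y)·f_3 from 5/4*x*y**2 - 11/24*x*y - 409/24*x + 5/2*y + 5/12 → -2/3*x*y - 409/24*x + 5/8*y**3 - 5/12*y**2 - 75/4*y + 5/12
  leading term x*y: subtract (1/9)·f_3 from -2/3*x*y - 409/24*x + 5/8*y**3 - 5/12*y**2 - 75/4*y + 5/12 → -1219/72*x + 5/8*y**3 - 3/4*y**2 - 667/36*y + 47/4
  leading term x: subtract (-1219/432)·f_4 from -1219/72*x + 5/8*y**3 - 3/4*y**2 - 667/36*y + 47/4 → 5/8*y**3 - 1327/144*y**2 - 1909/432*y + 18335/108
  leading term y**3: subtract (70/237*y)·h_5 from 5/8*y**3 - 1327/144*y**2 - 1909/432*y + 18335/108 → -105283/11376*y**2 + 185069/34128*y + 18335/108
  leading term y**2: subtract (-736981/168507)·h_5 from -105283/11376*y**2 + 185069/34128*y + 18335/108 → 1012481/168507*y + 4049924/168507
  leading term y: no divisor's leading term divides it; move 1012481/168507*y to the remainder.
  leading term 1: no divisor's leading term divides it; move 4049924/168507 to the remainder.
  remainder 1012481/168507*y + 4049924/168507 ≠ 0; add h_6 = 1012481/168507*y + 4049924/168507 to the basis.

The other S-polynomials (S(f_1,f_4), S(f_2,f_3), S(f_2,f_4), S(f_3,f_4), S(f_1,h_5), S(f_2,h_5), S(f_3,h_5), S(f_4,h_5), S(f_1,h_6), S(f_2,h_6), S(f_3,h_6), S(f_4,h_6), S(h_5,h_6)) all reduce to 0 modulo the current basis, so we have a Gröbner basis.
Inter-reduce: drop elements whose leading term is divisible by another's, tail-reduce, and make monic.
Reduced Gröbner basis: {x - 2, y + 4}.

From the last basis element, y + 4 = 0, so y takes values in {-4}. Each choice, substituted upward through the basis, yields the corresponding point(s) of the solution set.
  y = -4: the earlier basis element becomes x - 2 = 0, giving x = 2 — point (2, -4).
Each listed point satisfies every original equation (direct substitution).

{(2, -4)}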